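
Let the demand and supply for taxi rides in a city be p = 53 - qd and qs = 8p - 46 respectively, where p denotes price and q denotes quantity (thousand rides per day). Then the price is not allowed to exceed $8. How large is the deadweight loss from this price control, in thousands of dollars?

Rearranging demand gives qd = 53 - p. Without the control the market clears where 53 - p = 8p - 46, i.e. p* = 11 and q* = 42.
The ceiling of 8 is below the equilibrium price 11, so it binds.
At p = 8: qd = 53 - 8 = 45 and qs = 8·8 - 46 = 18.
Quantity traded falls to 18. At q = 18 the demand price is 53 - 18 = 35 and the supply price is (46 + 18)/8 = 8.
Deadweight loss = ½ · (35 - 8) · (42 - 18) = ½ · 27 · 24 = 324.

324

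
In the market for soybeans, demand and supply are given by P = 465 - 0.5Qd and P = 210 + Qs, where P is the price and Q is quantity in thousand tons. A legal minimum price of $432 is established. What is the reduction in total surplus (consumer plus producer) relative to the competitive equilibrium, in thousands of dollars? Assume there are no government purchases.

8112

Rearranging demand gives Qd = 930 - 2P; rearranging supply gives Qs = P - 210. Equilibrium: 930 - 2P = P - 210, so 1140 = 3P and P* = 380, Q* = 170.
The floor of 432 is above the equilibrium price 380, so it binds.
At P = 432: Qd = 930 - 2·432 = 66 and Qs = 432 - 210 = 222.
Quantity traded falls to 66. At Q = 66 the demand price is (930 - 66)/2 = 432 and the supply price is 210 + 66 = 276.
Deadweight loss = ½ · (432 - 276) · (170 - 66) = ½ · 156 · 104 = 8112.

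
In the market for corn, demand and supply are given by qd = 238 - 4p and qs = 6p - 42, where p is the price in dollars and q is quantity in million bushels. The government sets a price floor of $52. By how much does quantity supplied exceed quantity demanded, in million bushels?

Setting quantity demanded equal to quantity supplied, 238 - 4p = 6p - 42, gives p* = 28 and q* = 126.
Since 52 > 28, the floor is binding.
At p = 52: qd = 238 - 4·52 = 30 and qs = 6·52 - 42 = 270.
Surplus = qs - qd = 270 - 30 = 240.

240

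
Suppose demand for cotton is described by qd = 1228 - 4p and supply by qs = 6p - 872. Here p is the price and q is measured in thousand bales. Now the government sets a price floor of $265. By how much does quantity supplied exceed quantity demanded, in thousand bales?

In a free market, 1228 - 4p = 6p - 872 gives the equilibrium p* = 210, q* = 388.
Since 265 > 210, the floor is binding.
At p = 265: qd = 1228 - 4·265 = 168 and qs = 6·265 - 872 = 718.
Surplus = qs - qd = 718 - 168 = 550.

550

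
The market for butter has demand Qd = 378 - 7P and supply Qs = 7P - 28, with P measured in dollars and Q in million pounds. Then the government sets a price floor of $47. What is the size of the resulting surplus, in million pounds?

Setting quantity demanded equal to quantity supplied, 378 - 7P = 7P - 28, gives P* = 29 and Q* = 175.
The floor of 47 is above the equilibrium price 29, so it binds.
At P = 47: Qd = 378 - 7·47 = 49 and Qs = 7·47 - 28 = 301.
Surplus = Qs - Qd = 301 - 49 = 252.

252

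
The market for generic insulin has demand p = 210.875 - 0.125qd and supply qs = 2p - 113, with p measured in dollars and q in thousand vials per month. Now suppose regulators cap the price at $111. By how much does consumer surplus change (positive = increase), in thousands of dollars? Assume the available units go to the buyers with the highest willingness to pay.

Rearranging demand gives qd = 1687 - 8p. Equilibrium: 1687 - 8p = 2p - 113, so 1800 = 10p and p* = 180, q* = 247.
Since 111 < 180, the ceiling is binding.
At p = 111: qd = 1687 - 8·111 = 799 and qs = 2·111 - 113 = 109.
Consumer surplus without the control is ½ · (210.875 - 180) · 247 = 3813.0625.
With the ceiling, 109 units are sold at 111 (assume they go to the highest-value buyers). The demand price at q = 109 is 197.25, so CS = ½ · [(210.875 - 111) + (197.25 - 111)] · 109 = 10143.8125.
Change in consumer surplus = 10143.8125 - 3813.0625 = 6330.75.

6330.75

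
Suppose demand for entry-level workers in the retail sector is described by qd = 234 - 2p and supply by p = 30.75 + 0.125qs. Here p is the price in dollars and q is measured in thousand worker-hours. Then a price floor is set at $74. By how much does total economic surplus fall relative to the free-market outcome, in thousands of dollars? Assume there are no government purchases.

845

Rearranging supply gives qs = 8p - 246. Equilibrium: 234 - 2p = 8p - 246, so 480 = 10p and p* = 48, q* = 138.
The floor of 74 is above the equilibrium price 48, so it binds.
At p = 74: qd = 234 - 2·74 = 86 and qs = 8·74 - 246 = 346.
Quantity traded falls to 86. At q = 86 the demand price is (234 - 86)/2 = 74 and the supply price is (246 + 86)/8 = 41.5.
Deadweight loss = ½ · (74 - 41.5) · (138 - 86) = ½ · 32.5 · 52 = 845.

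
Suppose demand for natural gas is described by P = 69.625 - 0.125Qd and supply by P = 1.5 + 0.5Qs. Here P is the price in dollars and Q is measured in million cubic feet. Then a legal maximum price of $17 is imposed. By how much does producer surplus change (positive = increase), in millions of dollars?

Rearranging demand gives Qd = 557 - 8P; rearranging supply gives Qs = 2P - 3. Equilibrium: 557 - 8P = 2P - 3, so 560 = 10P and P* = 56, Q* = 109.
Since 17 < 56, the ceiling is binding.
At P = 17: Qd = 557 - 8·17 = 421 and Qs = 2·17 - 3 = 31.
Producer surplus without the control is ½ · (56 - 1.5) · 109 = 2970.25.
With the ceiling, producers sell 31 units at 17, so PS = ½ · (17 - 1.5) · 31 = 240.25.
Change in producer surplus = 240.25 - 2970.25 = -2730.

-2730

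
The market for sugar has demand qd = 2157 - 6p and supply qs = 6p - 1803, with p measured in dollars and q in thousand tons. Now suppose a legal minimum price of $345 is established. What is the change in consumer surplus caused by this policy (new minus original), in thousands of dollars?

-1980

Setting quantity demanded equal to quantity supplied, 2157 - 6p = 6p - 1803, gives p* = 330 and q* = 177.
Because the floor (345) lies above the market-clearing price, it is binding.
At p = 345: qd = 2157 - 6·345 = 87 and qs = 6·345 - 1803 = 267.
Consumer surplus without the control is ½ · (359.5 - 330) · 177 = 2610.75.
With the floor, consumers buy 87 units at 345, so CS = ½ · (359.5 - 345) · 87 = 630.75.
Change in consumer surplus = 630.75 - 2610.75 = -1980.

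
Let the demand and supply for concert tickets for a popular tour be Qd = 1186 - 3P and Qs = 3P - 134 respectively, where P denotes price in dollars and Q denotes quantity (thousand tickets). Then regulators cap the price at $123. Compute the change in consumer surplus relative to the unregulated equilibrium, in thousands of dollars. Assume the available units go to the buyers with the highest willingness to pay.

8681.5

In a free market, 1186 - 3P = 3P - 134 gives the equilibrium P* = 220, Q* = 526.
Since 123 < 220, the ceiling is binding.
At P = 123: Qd = 1186 - 3·123 = 817 and Qs = 3·123 - 134 = 235.
Consumer surplus without the control is ½ · (1186/3 - 220) · 526 = 138338/3.
With the ceiling, 235 units are sold at 123 (assume they go to the highest-value buyers). The demand price at Q = 235 is 317, so CS = ½ · [(1186/3 - 123) + (317 - 123)] · 235 = 328765/6.
Change in consumer surplus = 328765/6 - 138338/3 = 8681.5.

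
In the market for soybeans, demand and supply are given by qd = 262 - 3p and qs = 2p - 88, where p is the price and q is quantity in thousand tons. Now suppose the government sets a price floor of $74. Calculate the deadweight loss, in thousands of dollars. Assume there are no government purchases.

In a free market, 262 - 3p = 2p - 88 gives the equilibrium p* = 70, q* = 52.
The floor of 74 is above the equilibrium price 70, so it binds.
At p = 74: qd = 262 - 3·74 = 40 and qs = 2·74 - 88 = 60.
Quantity traded falls to 40. At q = 40 the demand price is (262 - 40)/3 = 74 and the supply price is (88 + 40)/2 = 64.
Deadweight loss = ½ · (74 - 64) · (52 - 40) = ½ · 10 · 12 = 60.

60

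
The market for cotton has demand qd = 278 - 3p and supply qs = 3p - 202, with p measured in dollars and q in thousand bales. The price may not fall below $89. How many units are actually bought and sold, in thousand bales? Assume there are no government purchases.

11

Without the control the market clears where 278 - 3p = 3p - 202, i.e. p* = 80 and q* = 38.
The floor of 89 is above the equilibrium price 80, so it binds.
At p = 89: qd = 278 - 3·89 = 11 and qs = 3·89 - 202 = 65.
The quantity actually transacted is the short side, demand: 11.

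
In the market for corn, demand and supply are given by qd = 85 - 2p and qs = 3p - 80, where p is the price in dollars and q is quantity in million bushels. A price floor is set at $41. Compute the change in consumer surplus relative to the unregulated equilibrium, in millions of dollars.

-88

Setting quantity demanded equal to quantity supplied, 85 - 2p = 3p - 80, gives p* = 33 and q* = 19.
The floor of 41 is above the equilibrium price 33, so it binds.
At p = 41: qd = 85 - 2·41 = 3 and qs = 3·41 - 80 = 43.
Consumer surplus without the control is ½ · (42.5 - 33) · 19 = 90.25.
With the floor, consumers buy 3 units at 41, so CS = ½ · (42.5 - 41) · 3 = 2.25.
Change in consumer surplus = 2.25 - 90.25 = -88.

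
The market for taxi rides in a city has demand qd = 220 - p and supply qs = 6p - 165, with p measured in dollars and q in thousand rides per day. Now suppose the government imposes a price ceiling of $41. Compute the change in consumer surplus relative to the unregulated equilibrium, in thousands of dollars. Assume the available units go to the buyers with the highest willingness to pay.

Equilibrium: 220 - p = 6p - 165, so 385 = 7p and p* = 55, q* = 165.
The ceiling of 41 is below the equilibrium price 55, so it binds.
At p = 41: qd = 220 - 41 = 179 and qs = 6·41 - 165 = 81.
Consumer surplus without the control is ½ · (220 - 55) · 165 = 13612.5.
With the ceiling, 81 units are sold at 41 (assume they go to the highest-value buyers). The demand price at q = 81 is 139, so CS = ½ · [(220 - 41) + (139 - 41)] · 81 = 11218.5.
Change in consumer surplus = 11218.5 - 13612.5 = -2394.

-2394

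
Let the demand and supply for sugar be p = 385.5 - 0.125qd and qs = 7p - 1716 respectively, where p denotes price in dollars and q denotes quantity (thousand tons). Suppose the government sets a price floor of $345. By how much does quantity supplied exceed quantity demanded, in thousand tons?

Rearranging demand gives qd = 3084 - 8p. Setting quantity demanded equal to quantity supplied, 3084 - 8p = 7p - 1716, gives p* = 320 and q* = 524.
Because the floor (345) lies above the market-clearing price, it is binding.
At p = 345: qd = 3084 - 8·345 = 324 and qs = 7·345 - 1716 = 699.
Surplus = qs - qd = 699 - 324 = 375.

375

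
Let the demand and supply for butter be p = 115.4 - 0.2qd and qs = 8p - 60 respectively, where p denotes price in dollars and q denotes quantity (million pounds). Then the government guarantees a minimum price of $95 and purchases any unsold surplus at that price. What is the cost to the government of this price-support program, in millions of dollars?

56810

Rearranging demand gives qd = 577 - 5p. Without the control the market clears where 577 - 5p = 8p - 60, i.e. p* = 49 and q* = 332.
The floor of 95 is above the equilibrium price 49, so it binds.
At p = 95: qd = 577 - 5·95 = 102 and qs = 8·95 - 60 = 700.
Surplus = qs - qd = 598.
Government expenditure = surplus × support price = 598 × 95 = 56810.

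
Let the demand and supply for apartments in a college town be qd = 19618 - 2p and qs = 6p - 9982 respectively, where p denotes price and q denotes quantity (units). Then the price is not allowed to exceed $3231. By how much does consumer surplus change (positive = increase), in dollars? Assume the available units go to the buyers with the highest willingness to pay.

Without the control the market clears where 19618 - 2p = 6p - 9982, i.e. p* = 3700 and q* = 12218.
The ceiling of 3231 is below the equilibrium price 3700, so it binds.
At p = 3231: qd = 19618 - 2·3231 = 13156 and qs = 6·3231 - 9982 = 9404.
Consumer surplus without the control is ½ · (9809 - 3700) · 12218 = 37319881.
With the ceiling, 9404 units are sold at 3231 (assume they go to the highest-value buyers). The demand price at q = 9404 is 5107, so CS = ½ · [(9809 - 3231) + (5107 - 3231)] · 9404 = 39750708.
Change in consumer surplus = 39750708 - 37319881 = 2430827.

2430827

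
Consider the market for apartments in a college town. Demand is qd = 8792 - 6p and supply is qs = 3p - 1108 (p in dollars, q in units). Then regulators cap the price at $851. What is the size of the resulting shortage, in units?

2241

Without the control the market clears where 8792 - 6p = 3p - 1108, i.e. p* = 1100 and q* = 2192.
Because the ceiling (851) lies below the market-clearing price, it is binding.
At p = 851: qd = 8792 - 6·851 = 3686 and qs = 3·851 - 1108 = 1445.
Shortage = qd - qs = 3686 - 1445 = 2241.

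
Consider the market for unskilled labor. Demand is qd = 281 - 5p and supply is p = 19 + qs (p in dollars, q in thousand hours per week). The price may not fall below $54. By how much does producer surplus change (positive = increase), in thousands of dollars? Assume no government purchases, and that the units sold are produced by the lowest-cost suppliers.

-156

Rearranging supply gives qs = p - 19. Without the control the market clears where 281 - 5p = p - 19, i.e. p* = 50 and q* = 31.
The floor of 54 is above the equilibrium price 50, so it binds.
At p = 54: qd = 281 - 5·54 = 11 and qs = 54 - 19 = 35.
Producer surplus without the control is ½ · (50 - 19) · 31 = 480.5.
With the floor, 11 units are sold at 54. The supply price at q = 11 is 30, so PS = ½ · [(54 - 19) + (54 - 30)] · 11 = 324.5.
Change in producer surplus = 324.5 - 480.5 = -156.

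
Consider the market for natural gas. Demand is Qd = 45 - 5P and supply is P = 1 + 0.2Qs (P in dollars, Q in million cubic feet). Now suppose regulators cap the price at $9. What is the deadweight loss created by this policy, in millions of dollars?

0

Rearranging supply gives Qs = 5P - 5. Equilibrium: 45 - 5P = 5P - 5, so 50 = 10P and P* = 5, Q* = 20.
The ceiling of 9 is above the equilibrium price 5, so it is not binding; the market clears at P* = 5, Q* = 20.
Since the control does not bind, no trades are prevented and deadweight loss is zero.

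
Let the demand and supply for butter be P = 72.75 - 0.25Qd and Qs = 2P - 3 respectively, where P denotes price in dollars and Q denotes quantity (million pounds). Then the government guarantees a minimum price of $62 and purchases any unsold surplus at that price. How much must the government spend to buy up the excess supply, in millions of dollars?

4836

Rearranging demand gives Qd = 291 - 4P. In a free market, 291 - 4P = 2P - 3 gives the equilibrium P* = 49, Q* = 95.
Since 62 > 49, the floor is binding.
At P = 62: Qd = 291 - 4·62 = 43 and Qs = 2·62 - 3 = 121.
Surplus = Qs - Qd = 78.
Government expenditure = surplus × support price = 78 × 62 = 4836.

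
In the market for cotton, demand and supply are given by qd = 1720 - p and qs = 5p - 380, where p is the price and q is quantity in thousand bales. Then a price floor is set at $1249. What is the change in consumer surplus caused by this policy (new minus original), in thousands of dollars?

Equilibrium: 1720 - p = 5p - 380, so 2100 = 6p and p* = 350, q* = 1370.
Since 1249 > 350, the floor is binding.
At p = 1249: qd = 1720 - 1249 = 471 and qs = 5·1249 - 380 = 5865.
Consumer surplus without the control is ½ · (1720 - 350) · 1370 = 938450.
With the floor, consumers buy 471 units at 1249, so CS = ½ · (1720 - 1249) · 471 = 110920.5.
Change in consumer surplus = 110920.5 - 938450 = -827529.5.

-827529.5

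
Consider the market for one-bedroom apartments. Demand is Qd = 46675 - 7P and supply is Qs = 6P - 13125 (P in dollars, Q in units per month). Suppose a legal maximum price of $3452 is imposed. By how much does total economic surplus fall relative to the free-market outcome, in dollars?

Equilibrium: 46675 - 7P = 6P - 13125, so 59800 = 13P and P* = 4600, Q* = 14475.
The ceiling of 3452 is below the equilibrium price 4600, so it binds.
At P = 3452: Qd = 46675 - 7·3452 = 22511 and Qs = 6·3452 - 13125 = 7587.
Quantity traded falls to 7587. At Q = 7587 the demand price is (46675 - 7587)/7 = 5584 and the supply price is (13125 + 7587)/6 = 3452.
Deadweight loss = ½ · (5584 - 3452) · (14475 - 7587) = ½ · 2132 · 6888 = 7342608.

7342608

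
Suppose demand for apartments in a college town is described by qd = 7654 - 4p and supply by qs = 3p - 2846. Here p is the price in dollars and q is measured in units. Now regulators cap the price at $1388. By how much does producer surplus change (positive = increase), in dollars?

Equilibrium: 7654 - 4p = 3p - 2846, so 10500 = 7p and p* = 1500, q* = 1654.
Since 1388 < 1500, the ceiling is binding.
At p = 1388: qd = 7654 - 4·1388 = 2102 and qs = 3·1388 - 2846 = 1318.
Producer surplus without the control is ½ · (1500 - 2846/3) · 1654 = 1367858/3.
With the ceiling, producers sell 1318 units at 1388, so PS = ½ · (1388 - 2846/3) · 1318 = 868562/3.
Change in producer surplus = 868562/3 - 1367858/3 = -166432.

-166432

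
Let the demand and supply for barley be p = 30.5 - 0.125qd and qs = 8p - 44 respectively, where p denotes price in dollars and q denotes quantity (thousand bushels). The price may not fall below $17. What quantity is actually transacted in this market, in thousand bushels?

Rearranging demand gives qd = 244 - 8p. Without the control the market clears where 244 - 8p = 8p - 44, i.e. p* = 18 and q* = 100.
The floor of 17 is below the equilibrium price 18, so it is not binding; the market clears at p* = 18, q* = 100.

100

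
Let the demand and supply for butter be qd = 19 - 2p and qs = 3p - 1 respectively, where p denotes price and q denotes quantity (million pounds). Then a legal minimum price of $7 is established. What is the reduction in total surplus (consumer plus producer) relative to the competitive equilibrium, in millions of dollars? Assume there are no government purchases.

Without the control the market clears where 19 - 2p = 3p - 1, i.e. p* = 4 and q* = 11.
The floor of 7 is above the equilibrium price 4, so it binds.
At p = 7: qd = 19 - 2·7 = 5 and qs = 3·7 - 1 = 20.
Quantity traded falls to 5. At q = 5 the demand price is (19 - 5)/2 = 7 and the supply price is (1 + 5)/3 = 2.
Deadweight loss = ½ · (7 - 2) · (11 - 5) = ½ · 5 · 6 = 15.

15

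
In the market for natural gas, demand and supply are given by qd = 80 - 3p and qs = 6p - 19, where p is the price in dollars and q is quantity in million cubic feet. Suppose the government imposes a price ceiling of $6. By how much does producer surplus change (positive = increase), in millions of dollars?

In a free market, 80 - 3p = 6p - 19 gives the equilibrium p* = 11, q* = 47.
Since 6 < 11, the ceiling is binding.
At p = 6: qd = 80 - 3·6 = 62 and qs = 6·6 - 19 = 17.
Producer surplus without the control is ½ · (11 - 19/6) · 47 = 2209/12.
With the ceiling, producers sell 17 units at 6, so PS = ½ · (6 - 19/6) · 17 = 289/12.
Change in producer surplus = 289/12 - 2209/12 = -160.

-160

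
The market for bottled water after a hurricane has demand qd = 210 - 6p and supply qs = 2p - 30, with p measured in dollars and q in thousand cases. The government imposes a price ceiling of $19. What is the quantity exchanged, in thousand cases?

8

Without the control the market clears where 210 - 6p = 2p - 30, i.e. p* = 30 and q* = 30.
The ceiling of 19 is below the equilibrium price 30, so it binds.
At p = 19: qd = 210 - 6·19 = 96 and qs = 2·19 - 30 = 8.
The quantity actually transacted is the short side, supply: 8.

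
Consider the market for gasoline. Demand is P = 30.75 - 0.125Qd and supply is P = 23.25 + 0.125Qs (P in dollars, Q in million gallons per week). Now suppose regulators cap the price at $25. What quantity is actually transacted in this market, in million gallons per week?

Rearranging demand gives Qd = 246 - 8P; rearranging supply gives Qs = 8P - 186. Setting quantity demanded equal to quantity supplied, 246 - 8P = 8P - 186, gives P* = 27 and Q* = 30.
Because the ceiling (25) lies below the market-clearing price, it is binding.
At P = 25: Qd = 246 - 8·25 = 46 and Qs = 8·25 - 186 = 14.
The quantity actually transacted is the short side, supply: 14.

14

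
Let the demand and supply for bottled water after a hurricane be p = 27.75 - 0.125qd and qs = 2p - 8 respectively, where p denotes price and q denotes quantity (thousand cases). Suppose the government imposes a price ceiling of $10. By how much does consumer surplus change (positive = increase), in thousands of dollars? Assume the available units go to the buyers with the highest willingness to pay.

Rearranging demand gives qd = 222 - 8p. In a free market, 222 - 8p = 2p - 8 gives the equilibrium p* = 23, q* = 38.
The ceiling of 10 is below the equilibrium price 23, so it binds.
At p = 10: qd = 222 - 8·10 = 142 and qs = 2·10 - 8 = 12.
Consumer surplus without the control is ½ · (27.75 - 23) · 38 = 90.25.
With the ceiling, 12 units are sold at 10 (assume they go to the highest-value buyers). The demand price at q = 12 is 26.25, so CS = ½ · [(27.75 - 10) + (26.25 - 10)] · 12 = 204.
Change in consumer surplus = 204 - 90.25 = 113.75.

113.75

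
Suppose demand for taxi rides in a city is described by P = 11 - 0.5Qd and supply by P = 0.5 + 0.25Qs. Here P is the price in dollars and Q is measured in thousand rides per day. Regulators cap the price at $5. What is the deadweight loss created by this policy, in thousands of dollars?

Rearranging demand gives Qd = 22 - 2P; rearranging supply gives Qs = 4P - 2. Setting quantity demanded equal to quantity supplied, 22 - 2P = 4P - 2, gives P* = 4 and Q* = 14.
The ceiling of 5 is above the equilibrium price 4, so it is not binding; the market clears at P* = 4, Q* = 14.
Since the control does not bind, no trades are prevented and deadweight loss is zero.

0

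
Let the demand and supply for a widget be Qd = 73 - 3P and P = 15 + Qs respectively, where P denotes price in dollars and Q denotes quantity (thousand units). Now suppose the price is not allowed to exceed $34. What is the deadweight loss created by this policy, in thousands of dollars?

0

Rearranging supply gives Qs = P - 15. In a free market, 73 - 3P = P - 15 gives the equilibrium P* = 22, Q* = 7.
Since 34 is above P* = 22, the ceiling does not bind and the free-market outcome prevails.
Since the control does not bind, no trades are prevented and deadweight loss is zero.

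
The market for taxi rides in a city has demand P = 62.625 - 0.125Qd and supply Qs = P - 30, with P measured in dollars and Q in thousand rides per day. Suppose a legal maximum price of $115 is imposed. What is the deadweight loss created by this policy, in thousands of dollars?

Rearranging demand gives Qd = 501 - 8P. Setting quantity demanded equal to quantity supplied, 501 - 8P = P - 30, gives P* = 59 and Q* = 29.
Since 115 is above P* = 59, the ceiling does not bind and the free-market outcome prevails.
Since the control does not bind, no trades are prevented and deadweight loss is zero.

0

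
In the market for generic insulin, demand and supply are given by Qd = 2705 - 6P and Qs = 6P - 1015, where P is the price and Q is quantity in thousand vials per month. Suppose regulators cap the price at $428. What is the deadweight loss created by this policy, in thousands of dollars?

Equilibrium: 2705 - 6P = 6P - 1015, so 3720 = 12P and P* = 310, Q* = 845.
The ceiling of 428 is above the equilibrium price 310, so it is not binding; the market clears at P* = 310, Q* = 845.
Since the control does not bind, no trades are prevented and deadweight loss is zero.

0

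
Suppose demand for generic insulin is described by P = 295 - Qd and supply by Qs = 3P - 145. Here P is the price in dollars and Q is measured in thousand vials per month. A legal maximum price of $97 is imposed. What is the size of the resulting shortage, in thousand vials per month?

Rearranging demand gives Qd = 295 - P. Equilibrium: 295 - P = 3P - 145, so 440 = 4P and P* = 110, Q* = 185.
The ceiling of 97 is below the equilibrium price 110, so it binds.
At P = 97: Qd = 295 - 97 = 198 and Qs = 3·97 - 145 = 146.
Shortage = Qd - Qs = 198 - 146 = 52.

52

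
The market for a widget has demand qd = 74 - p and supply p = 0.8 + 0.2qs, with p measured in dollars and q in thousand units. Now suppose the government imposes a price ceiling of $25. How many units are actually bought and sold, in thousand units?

Rearranging supply gives qs = 5p - 4. Without the control the market clears where 74 - p = 5p - 4, i.e. p* = 13 and q* = 61.
Since 25 is above p* = 13, the ceiling does not bind and the free-market outcome prevails.

61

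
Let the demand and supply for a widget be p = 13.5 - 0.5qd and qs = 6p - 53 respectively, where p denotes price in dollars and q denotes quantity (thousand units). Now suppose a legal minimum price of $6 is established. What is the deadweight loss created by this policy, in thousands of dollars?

Rearranging demand gives qd = 27 - 2p. Setting quantity demanded equal to quantity supplied, 27 - 2p = 6p - 53, gives p* = 10 and q* = 7.
Since 6 is below p* = 10, the floor does not bind and the free-market outcome prevails.
Since the control does not bind, no trades are prevented and deadweight loss is zero.

0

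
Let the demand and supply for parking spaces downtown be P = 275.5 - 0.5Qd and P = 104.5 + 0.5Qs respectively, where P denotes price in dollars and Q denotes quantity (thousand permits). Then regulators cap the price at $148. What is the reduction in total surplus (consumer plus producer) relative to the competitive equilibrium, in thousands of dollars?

3528

Rearranging demand gives Qd = 551 - 2P; rearranging supply gives Qs = 2P - 209. Setting quantity demanded equal to quantity supplied, 551 - 2P = 2P - 209, gives P* = 190 and Q* = 171.
Because the ceiling (148) lies below the market-clearing price, it is binding.
At P = 148: Qd = 551 - 2·148 = 255 and Qs = 2·148 - 209 = 87.
Quantity traded falls to 87. At Q = 87 the demand price is (551 - 87)/2 = 232 and the supply price is (209 + 87)/2 = 148.
Deadweight loss = ½ · (232 - 148) · (171 - 87) = ½ · 84 · 84 = 3528.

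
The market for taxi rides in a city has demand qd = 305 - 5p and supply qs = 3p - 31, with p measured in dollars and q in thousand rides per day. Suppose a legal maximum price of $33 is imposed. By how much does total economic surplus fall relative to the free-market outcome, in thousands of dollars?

194.4

Equilibrium: 305 - 5p = 3p - 31, so 336 = 8p and p* = 42, q* = 95.
The ceiling of 33 is below the equilibrium price 42, so it binds.
At p = 33: qd = 305 - 5·33 = 140 and qs = 3·33 - 31 = 68.
Quantity traded falls to 68. At q = 68 the demand price is (305 - 68)/5 = 47.4 and the supply price is (31 + 68)/3 = 33.
Deadweight loss = ½ · (47.4 - 33) · (95 - 68) = ½ · 14.4 · 27 = 194.4.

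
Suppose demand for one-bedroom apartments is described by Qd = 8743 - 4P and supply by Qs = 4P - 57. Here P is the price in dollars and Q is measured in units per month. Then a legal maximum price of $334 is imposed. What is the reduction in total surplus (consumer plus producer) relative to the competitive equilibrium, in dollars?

2347024

In a free market, 8743 - 4P = 4P - 57 gives the equilibrium P* = 1100, Q* = 4343.
The ceiling of 334 is below the equilibrium price 1100, so it binds.
At P = 334: Qd = 8743 - 4·334 = 7407 and Qs = 4·334 - 57 = 1279.
Quantity traded falls to 1279. At Q = 1279 the demand price is (8743 - 1279)/4 = 1866 and the supply price is (57 + 1279)/4 = 334.
Deadweight loss = ½ · (1866 - 334) · (4343 - 1279) = ½ · 1532 · 3064 = 2347024.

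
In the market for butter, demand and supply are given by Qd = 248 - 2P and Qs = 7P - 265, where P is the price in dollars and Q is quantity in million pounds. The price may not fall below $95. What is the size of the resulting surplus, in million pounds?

Without the control the market clears where 248 - 2P = 7P - 265, i.e. P* = 57 and Q* = 134.
The floor of 95 is above the equilibrium price 57, so it binds.
At P = 95: Qd = 248 - 2·95 = 58 and Qs = 7·95 - 265 = 400.
Surplus = Qs - Qd = 400 - 58 = 342.

342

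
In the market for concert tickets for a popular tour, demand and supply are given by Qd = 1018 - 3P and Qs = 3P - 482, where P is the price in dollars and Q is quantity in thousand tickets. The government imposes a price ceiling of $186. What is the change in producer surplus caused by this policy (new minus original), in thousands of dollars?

-11008

Equilibrium: 1018 - 3P = 3P - 482, so 1500 = 6P and P* = 250, Q* = 268.
The ceiling of 186 is below the equilibrium price 250, so it binds.
At P = 186: Qd = 1018 - 3·186 = 460 and Qs = 3·186 - 482 = 76.
Producer surplus without the control is ½ · (250 - 482/3) · 268 = 35912/3.
With the ceiling, producers sell 76 units at 186, so PS = ½ · (186 - 482/3) · 76 = 2888/3.
Change in producer surplus = 2888/3 - 35912/3 = -11008.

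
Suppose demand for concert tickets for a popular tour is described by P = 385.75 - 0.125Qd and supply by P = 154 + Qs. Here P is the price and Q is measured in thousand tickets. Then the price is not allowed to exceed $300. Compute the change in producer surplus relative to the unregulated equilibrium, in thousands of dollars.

-10560

Rearranging demand gives Qd = 3086 - 8P; rearranging supply gives Qs = P - 154. Without the control the market clears where 3086 - 8P = P - 154, i.e. P* = 360 and Q* = 206.
The ceiling of 300 is below the equilibrium price 360, so it binds.
At P = 300: Qd = 3086 - 8·300 = 686 and Qs = 300 - 154 = 146.
Producer surplus without the control is ½ · (360 - 154) · 206 = 21218.
With the ceiling, producers sell 146 units at 300, so PS = ½ · (300 - 154) · 146 = 10658.
Change in producer surplus = 10658 - 21218 = -10560.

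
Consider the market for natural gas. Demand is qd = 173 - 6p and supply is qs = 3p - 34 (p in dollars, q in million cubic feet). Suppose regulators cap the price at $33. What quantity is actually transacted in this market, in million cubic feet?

35

Setting quantity demanded equal to quantity supplied, 173 - 6p = 3p - 34, gives p* = 23 and q* = 35.
Since 33 is above p* = 23, the ceiling does not bind and the free-market outcome prevails.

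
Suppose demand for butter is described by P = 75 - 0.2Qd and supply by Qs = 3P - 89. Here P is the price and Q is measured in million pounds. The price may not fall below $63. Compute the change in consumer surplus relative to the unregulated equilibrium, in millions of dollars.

Rearranging demand gives Qd = 375 - 5P. In a free market, 375 - 5P = 3P - 89 gives the equilibrium P* = 58, Q* = 85.
Because the floor (63) lies above the market-clearing price, it is binding.
At P = 63: Qd = 375 - 5·63 = 60 and Qs = 3·63 - 89 = 100.
Consumer surplus without the control is ½ · (75 - 58) · 85 = 722.5.
With the floor, consumers buy 60 units at 63, so CS = ½ · (75 - 63) · 60 = 360.
Change in consumer surplus = 360 - 722.5 = -362.5.

-362.5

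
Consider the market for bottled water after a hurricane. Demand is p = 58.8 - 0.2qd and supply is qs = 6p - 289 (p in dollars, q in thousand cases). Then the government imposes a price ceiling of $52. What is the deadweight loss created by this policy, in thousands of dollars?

Rearranging demand gives qd = 294 - 5p. Equilibrium: 294 - 5p = 6p - 289, so 583 = 11p and p* = 53, q* = 29.
The ceiling of 52 is below the equilibrium price 53, so it binds.
At p = 52: qd = 294 - 5·52 = 34 and qs = 6·52 - 289 = 23.
Quantity traded falls to 23. At q = 23 the demand price is (294 - 23)/5 = 54.2 and the supply price is (289 + 23)/6 = 52.
Deadweight loss = ½ · (54.2 - 52) · (29 - 23) = ½ · 2.2 · 6 = 6.6.

6.6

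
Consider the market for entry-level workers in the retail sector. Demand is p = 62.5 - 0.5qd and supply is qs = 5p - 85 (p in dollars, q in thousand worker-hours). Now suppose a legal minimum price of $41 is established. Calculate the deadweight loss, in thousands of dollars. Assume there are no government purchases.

169.4

Rearranging demand gives qd = 125 - 2p. Equilibrium: 125 - 2p = 5p - 85, so 210 = 7p and p* = 30, q* = 65.
Since 41 > 30, the floor is binding.
At p = 41: qd = 125 - 2·41 = 43 and qs = 5·41 - 85 = 120.
Quantity traded falls to 43. At q = 43 the demand price is (125 - 43)/2 = 41 and the supply price is (85 + 43)/5 = 25.6.
Deadweight loss = ½ · (41 - 25.6) · (65 - 43) = ½ · 15.4 · 22 = 169.4.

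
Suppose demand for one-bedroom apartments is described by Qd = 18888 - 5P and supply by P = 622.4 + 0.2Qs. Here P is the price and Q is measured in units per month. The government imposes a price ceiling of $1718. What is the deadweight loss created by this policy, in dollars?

Rearranging supply gives Qs = 5P - 3112. Equilibrium: 18888 - 5P = 5P - 3112, so 22000 = 10P and P* = 2200, Q* = 7888.
The ceiling of 1718 is below the equilibrium price 2200, so it binds.
At P = 1718: Qd = 18888 - 5·1718 = 10298 and Qs = 5·1718 - 3112 = 5478.
Quantity traded falls to 5478. At Q = 5478 the demand price is (18888 - 5478)/5 = 2682 and the supply price is (3112 + 5478)/5 = 1718.
Deadweight loss = ½ · (2682 - 1718) · (7888 - 5478) = ½ · 964 · 2410 = 1161620.

1161620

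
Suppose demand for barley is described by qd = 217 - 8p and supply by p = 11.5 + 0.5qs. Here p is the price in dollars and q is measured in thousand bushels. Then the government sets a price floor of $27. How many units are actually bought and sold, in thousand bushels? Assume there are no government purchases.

1

Rearranging supply gives qs = 2p - 23. Equilibrium: 217 - 8p = 2p - 23, so 240 = 10p and p* = 24, q* = 25.
Since 27 > 24, the floor is binding.
At p = 27: qd = 217 - 8·27 = 1 and qs = 2·27 - 23 = 31.
The quantity actually transacted is the short side, demand: 1.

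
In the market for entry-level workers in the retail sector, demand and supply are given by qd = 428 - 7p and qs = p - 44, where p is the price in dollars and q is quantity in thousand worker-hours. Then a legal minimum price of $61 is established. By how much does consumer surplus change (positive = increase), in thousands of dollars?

Without the control the market clears where 428 - 7p = p - 44, i.e. p* = 59 and q* = 15.
Because the floor (61) lies above the market-clearing price, it is binding.
At p = 61: qd = 428 - 7·61 = 1 and qs = 61 - 44 = 17.
Consumer surplus without the control is ½ · (428/7 - 59) · 15 = 225/14.
With the floor, consumers buy 1 units at 61, so CS = ½ · (428/7 - 61) · 1 = 1/14.
Change in consumer surplus = 1/14 - 225/14 = -16.

-16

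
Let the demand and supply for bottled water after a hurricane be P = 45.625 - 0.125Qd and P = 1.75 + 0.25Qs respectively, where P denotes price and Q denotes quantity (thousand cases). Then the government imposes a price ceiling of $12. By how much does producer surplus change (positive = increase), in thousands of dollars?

Rearranging demand gives Qd = 365 - 8P; rearranging supply gives Qs = 4P - 7. In a free market, 365 - 8P = 4P - 7 gives the equilibrium P* = 31, Q* = 117.
The ceiling of 12 is below the equilibrium price 31, so it binds.
At P = 12: Qd = 365 - 8·12 = 269 and Qs = 4·12 - 7 = 41.
Producer surplus without the control is ½ · (31 - 1.75) · 117 = 1711.125.
With the ceiling, producers sell 41 units at 12, so PS = ½ · (12 - 1.75) · 41 = 210.125.
Change in producer surplus = 210.125 - 1711.125 = -1501.

-1501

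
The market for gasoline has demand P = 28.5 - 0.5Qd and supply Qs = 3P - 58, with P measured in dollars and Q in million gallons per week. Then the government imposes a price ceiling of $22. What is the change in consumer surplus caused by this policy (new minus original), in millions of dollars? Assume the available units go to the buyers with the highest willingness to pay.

Rearranging demand gives Qd = 57 - 2P. In a free market, 57 - 2P = 3P - 58 gives the equilibrium P* = 23, Q* = 11.
Because the ceiling (22) lies below the market-clearing price, it is binding.
At P = 22: Qd = 57 - 2·22 = 13 and Qs = 3·22 - 58 = 8.
Consumer surplus without the control is ½ · (28.5 - 23) · 11 = 30.25.
With the ceiling, 8 units are sold at 22 (assume they go to the highest-value buyers). The demand price at Q = 8 is 24.5, so CS = ½ · [(28.5 - 22) + (24.5 - 22)] · 8 = 36.
Change in consumer surplus = 36 - 30.25 = 5.75.

5.75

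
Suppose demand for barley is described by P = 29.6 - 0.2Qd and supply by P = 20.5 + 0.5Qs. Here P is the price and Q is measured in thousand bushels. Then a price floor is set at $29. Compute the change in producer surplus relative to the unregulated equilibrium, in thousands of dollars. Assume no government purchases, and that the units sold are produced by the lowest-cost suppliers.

Rearranging demand gives Qd = 148 - 5P; rearranging supply gives Qs = 2P - 41. Without the control the market clears where 148 - 5P = 2P - 41, i.e. P* = 27 and Q* = 13.
Since 29 > 27, the floor is binding.
At P = 29: Qd = 148 - 5·29 = 3 and Qs = 2·29 - 41 = 17.
Producer surplus without the control is ½ · (27 - 20.5) · 13 = 42.25.
With the floor, 3 units are sold at 29. The supply price at Q = 3 is 22, so PS = ½ · [(29 - 20.5) + (29 - 22)] · 3 = 23.25.
Change in producer surplus = 23.25 - 42.25 = -19.

-19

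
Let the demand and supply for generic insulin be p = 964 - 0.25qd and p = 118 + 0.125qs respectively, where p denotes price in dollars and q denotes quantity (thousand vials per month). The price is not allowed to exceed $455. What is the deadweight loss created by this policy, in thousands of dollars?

Rearranging demand gives qd = 3856 - 4p; rearranging supply gives qs = 8p - 944. In a free market, 3856 - 4p = 8p - 944 gives the equilibrium p* = 400, q* = 2256.
Since 455 is above p* = 400, the ceiling does not bind and the free-market outcome prevails.
Since the control does not bind, no trades are prevented and deadweight loss is zero.

0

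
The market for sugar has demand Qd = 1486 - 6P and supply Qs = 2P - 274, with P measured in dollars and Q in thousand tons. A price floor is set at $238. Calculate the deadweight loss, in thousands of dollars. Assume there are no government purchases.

3888

Without the control the market clears where 1486 - 6P = 2P - 274, i.e. P* = 220 and Q* = 166.
Because the floor (238) lies above the market-clearing price, it is binding.
At P = 238: Qd = 1486 - 6·238 = 58 and Qs = 2·238 - 274 = 202.
Quantity traded falls to 58. At Q = 58 the demand price is (1486 - 58)/6 = 238 and the supply price is (274 + 58)/2 = 166.
Deadweight loss = ½ · (238 - 166) · (166 - 58) = ½ · 72 · 108 = 3888.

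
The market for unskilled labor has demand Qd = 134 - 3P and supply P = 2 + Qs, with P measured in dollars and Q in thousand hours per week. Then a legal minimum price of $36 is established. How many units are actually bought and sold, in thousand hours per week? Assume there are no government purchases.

Rearranging supply gives Qs = P - 2. Without the control the market clears where 134 - 3P = P - 2, i.e. P* = 34 and Q* = 32.
Because the floor (36) lies above the market-clearing price, it is binding.
At P = 36: Qd = 134 - 3·36 = 26 and Qs = 36 - 2 = 34.
The quantity actually transacted is the short side, demand: 26.

26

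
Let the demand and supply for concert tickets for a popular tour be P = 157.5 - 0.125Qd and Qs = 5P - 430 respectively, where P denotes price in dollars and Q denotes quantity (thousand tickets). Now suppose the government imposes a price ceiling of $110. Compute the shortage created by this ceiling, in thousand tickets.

260

Rearranging demand gives Qd = 1260 - 8P. In a free market, 1260 - 8P = 5P - 430 gives the equilibrium P* = 130, Q* = 220.
Because the ceiling (110) lies below the market-clearing price, it is binding.
At P = 110: Qd = 1260 - 8·110 = 380 and Qs = 5·110 - 430 = 120.
Shortage = Qd - Qs = 380 - 120 = 260.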